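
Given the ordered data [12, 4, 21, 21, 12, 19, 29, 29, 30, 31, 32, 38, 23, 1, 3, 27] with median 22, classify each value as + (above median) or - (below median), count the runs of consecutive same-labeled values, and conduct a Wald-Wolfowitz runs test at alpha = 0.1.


Step 1: Compute median = 22; label A = above, B = below.
Labels in order: BBBBBBAAAAAAABBA  (n_A = 8, n_B = 8)
Step 2: Count runs R = 4.
Step 3: Under H0 (random ordering), E[R] = 2*n_A*n_B/(n_A+n_B) + 1 = 2*8*8/16 + 1 = 9.0000.
        Var[R] = 2*n_A*n_B*(2*n_A*n_B - n_A - n_B) / ((n_A+n_B)^2 * (n_A+n_B-1)) = 14336/3840 = 3.7333.
        SD[R] = 1.9322.
Step 4: Continuity-corrected z = (R + 0.5 - E[R]) / SD[R] = (4 + 0.5 - 9.0000) / 1.9322 = -2.3290.
Step 5: Two-sided p-value via normal approximation = 2*(1 - Phi(|z|)) = 0.019861.
Step 6: alpha = 0.1. reject H0.

R = 4, z = -2.3290, p = 0.019861, reject H0.


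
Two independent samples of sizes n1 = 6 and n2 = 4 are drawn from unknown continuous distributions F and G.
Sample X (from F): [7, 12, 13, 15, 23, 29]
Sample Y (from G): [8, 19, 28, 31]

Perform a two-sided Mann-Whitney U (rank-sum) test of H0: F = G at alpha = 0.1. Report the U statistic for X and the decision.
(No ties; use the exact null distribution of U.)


Step 1: Combine and sort all 10 observations; assign midranks.
sorted (value, group): (7,X), (8,Y), (12,X), (13,X), (15,X), (19,Y), (23,X), (28,Y), (29,X), (31,Y)
ranks: 7->1, 8->2, 12->3, 13->4, 15->5, 19->6, 23->7, 28->8, 29->9, 31->10
Step 2: Rank sum for X: R1 = 1 + 3 + 4 + 5 + 7 + 9 = 29.
Step 3: U_X = R1 - n1(n1+1)/2 = 29 - 6*7/2 = 29 - 21 = 8.
       U_Y = n1*n2 - U_X = 24 - 8 = 16.
Step 4: No ties, so the exact null distribution of U (based on enumerating the C(10,6) = 210 equally likely rank assignments) gives the two-sided p-value.
Step 5: p-value = 0.476190; compare to alpha = 0.1. fail to reject H0.

U_X = 8, p = 0.476190, fail to reject H0 at alpha = 0.1.


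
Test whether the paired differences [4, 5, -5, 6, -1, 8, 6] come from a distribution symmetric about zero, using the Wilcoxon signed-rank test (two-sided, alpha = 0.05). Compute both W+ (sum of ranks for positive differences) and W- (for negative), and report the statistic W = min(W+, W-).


Step 1: Drop any zero differences (none here) and take |d_i|.
|d| = [4, 5, 5, 6, 1, 8, 6]
Step 2: Midrank |d_i| (ties get averaged ranks).
ranks: |4|->2, |5|->3.5, |5|->3.5, |6|->5.5, |1|->1, |8|->7, |6|->5.5
Step 3: Attach original signs; sum ranks with positive sign and with negative sign.
W+ = 2 + 3.5 + 5.5 + 7 + 5.5 = 23.5
W- = 3.5 + 1 = 4.5
(Check: W+ + W- = 28 should equal n(n+1)/2 = 28.)
Step 4: Test statistic W = min(W+, W-) = 4.5.
Step 5: Ties in |d|, so use the tie-corrected normal approximation.
        E[W] = n(n+1)/4 = 7*8/4 = 14.
        Tie groups: |d|=5 (t=2), |d|=6 (t=2); sum(t^3 - t) = 12.
        Var[W] = n(n+1)(2n+1)/24 - sum(t^3-t)/48 = 840/24 - 12/48 = 34.75.
        z = (W - E[W]) / sqrt(Var[W]) = (4.5 - 14) / 5.8949 = -1.6116.
        Two-sided p = 2*Phi(z) = 0.107058.
Step 6: alpha = 0.05. fail to reject H0.

W+ = 23.5, W- = 4.5, W = min = 4.5, p = 0.107058, fail to reject H0.


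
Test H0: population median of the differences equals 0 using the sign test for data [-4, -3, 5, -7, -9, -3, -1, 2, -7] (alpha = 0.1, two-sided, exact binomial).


Step 1: Discard zero differences. Original n = 9; n_eff = number of nonzero differences = 9.
Nonzero differences (with sign): -4, -3, +5, -7, -9, -3, -1, +2, -7
Step 2: Count signs: positive = 2, negative = 7.
Step 3: Under H0: P(positive) = 0.5, so the number of positives S ~ Bin(9, 0.5).
Step 4: Two-sided exact p-value = sum of Bin(9,0.5) probabilities at or below the observed probability = 0.179688.
Step 5: alpha = 0.1. fail to reject H0.

n_eff = 9, pos = 2, neg = 7, p = 0.179688, fail to reject H0.


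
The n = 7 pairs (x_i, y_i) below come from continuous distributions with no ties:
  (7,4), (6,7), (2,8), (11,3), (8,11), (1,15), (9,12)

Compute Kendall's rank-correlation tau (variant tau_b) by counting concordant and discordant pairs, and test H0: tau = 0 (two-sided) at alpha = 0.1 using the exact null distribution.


Step 1: Enumerate the 21 unordered pairs (i,j) with i<j and classify each by sign(x_j-x_i) * sign(y_j-y_i).
  (1,2):dx=-1,dy=+3->D; (1,3):dx=-5,dy=+4->D; (1,4):dx=+4,dy=-1->D; (1,5):dx=+1,dy=+7->C
  (1,6):dx=-6,dy=+11->D; (1,7):dx=+2,dy=+8->C; (2,3):dx=-4,dy=+1->D; (2,4):dx=+5,dy=-4->D
  (2,5):dx=+2,dy=+4->C; (2,6):dx=-5,dy=+8->D; (2,7):dx=+3,dy=+5->C; (3,4):dx=+9,dy=-5->D
  (3,5):dx=+6,dy=+3->C; (3,6):dx=-1,dy=+7->D; (3,7):dx=+7,dy=+4->C; (4,5):dx=-3,dy=+8->D
  (4,6):dx=-10,dy=+12->D; (4,7):dx=-2,dy=+9->D; (5,6):dx=-7,dy=+4->D; (5,7):dx=+1,dy=+1->C
  (6,7):dx=+8,dy=-3->D
Step 2: C = 7, D = 14, total pairs = 21.
Step 3: tau = (C - D)/(n(n-1)/2) = (7 - 14)/21 = -0.333333.
Step 4: Exact two-sided p-value (enumerate n! = 5040 permutations of y under H0): p = 0.381349.
Step 5: alpha = 0.1. fail to reject H0.

tau_b = -0.3333 (C=7, D=14), p = 0.381349, fail to reject H0.


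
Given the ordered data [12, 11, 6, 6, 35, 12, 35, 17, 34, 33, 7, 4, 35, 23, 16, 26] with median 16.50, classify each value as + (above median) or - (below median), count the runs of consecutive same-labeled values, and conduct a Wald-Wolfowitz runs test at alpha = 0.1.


Step 1: Compute median = 16.50; label A = above, B = below.
Labels in order: BBBBABAAAABBAABA  (n_A = 8, n_B = 8)
Step 2: Count runs R = 8.
Step 3: Under H0 (random ordering), E[R] = 2*n_A*n_B/(n_A+n_B) + 1 = 2*8*8/16 + 1 = 9.0000.
        Var[R] = 2*n_A*n_B*(2*n_A*n_B - n_A - n_B) / ((n_A+n_B)^2 * (n_A+n_B-1)) = 14336/3840 = 3.7333.
        SD[R] = 1.9322.
Step 4: Continuity-corrected z = (R + 0.5 - E[R]) / SD[R] = (8 + 0.5 - 9.0000) / 1.9322 = -0.2588.
Step 5: Two-sided p-value via normal approximation = 2*(1 - Phi(|z|)) = 0.795809.
Step 6: alpha = 0.1. fail to reject H0.

R = 8, z = -0.2588, p = 0.795809, fail to reject H0.


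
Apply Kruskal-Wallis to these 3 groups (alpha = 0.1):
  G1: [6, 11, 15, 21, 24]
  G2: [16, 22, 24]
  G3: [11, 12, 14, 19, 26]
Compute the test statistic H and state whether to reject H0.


Step 1: Combine all N = 13 observations and assign midranks.
sorted (value, group, rank): (6,G1,1), (11,G1,2.5), (11,G3,2.5), (12,G3,4), (14,G3,5), (15,G1,6), (16,G2,7), (19,G3,8), (21,G1,9), (22,G2,10), (24,G1,11.5), (24,G2,11.5), (26,G3,13)
Step 2: Sum ranks within each group.
R_1 = 30 (n_1 = 5)
R_2 = 28.5 (n_2 = 3)
R_3 = 32.5 (n_3 = 5)
Step 3: H = 12/(N(N+1)) * sum(R_i^2/n_i) - 3(N+1)
     = 12/(13*14) * (30^2/5 + 28.5^2/3 + 32.5^2/5) - 3*14
     = 0.065934 * 662 - 42
     = 1.648352.
Step 4: Ties present; correction factor C = 1 - 12/(13^3 - 13) = 0.994505. Corrected H = 1.648352 / 0.994505 = 1.657459.
Step 5: Under H0, H ~ chi^2(2); p-value = 0.436604.
Step 6: alpha = 0.1. fail to reject H0.

H = 1.6575, df = 2, p = 0.436604, fail to reject H0.


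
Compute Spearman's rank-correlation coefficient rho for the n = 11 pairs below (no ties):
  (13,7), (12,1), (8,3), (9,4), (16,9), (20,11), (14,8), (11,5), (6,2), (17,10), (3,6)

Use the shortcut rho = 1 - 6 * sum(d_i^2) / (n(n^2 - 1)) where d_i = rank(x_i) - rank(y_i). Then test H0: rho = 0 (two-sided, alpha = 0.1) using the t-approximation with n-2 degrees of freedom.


Step 1: Rank x and y separately (midranks; no ties here).
rank(x): 13->7, 12->6, 8->3, 9->4, 16->9, 20->11, 14->8, 11->5, 6->2, 17->10, 3->1
rank(y): 7->7, 1->1, 3->3, 4->4, 9->9, 11->11, 8->8, 5->5, 2->2, 10->10, 6->6
Step 2: d_i = R_x(i) - R_y(i); compute d_i^2.
  (7-7)^2=0, (6-1)^2=25, (3-3)^2=0, (4-4)^2=0, (9-9)^2=0, (11-11)^2=0, (8-8)^2=0, (5-5)^2=0, (2-2)^2=0, (10-10)^2=0, (1-6)^2=25
sum(d^2) = 50.
Step 3: rho = 1 - 6*50 / (11*(11^2 - 1)) = 1 - 300/1320 = 0.772727.
Step 4: Under H0, t = rho * sqrt((n-2)/(1-rho^2)) = 3.6522 ~ t(9).
Step 5: Two-sided p-value from the t-distribution with 9 df = 0.005299.
Step 6: alpha = 0.1. reject H0.

rho = 0.7727, p = 0.005299, reject H0 at alpha = 0.1.


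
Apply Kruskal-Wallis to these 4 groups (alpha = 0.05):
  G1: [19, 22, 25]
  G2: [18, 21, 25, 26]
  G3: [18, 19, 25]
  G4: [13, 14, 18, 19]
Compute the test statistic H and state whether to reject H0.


Step 1: Combine all N = 14 observations and assign midranks.
sorted (value, group, rank): (13,G4,1), (14,G4,2), (18,G2,4), (18,G3,4), (18,G4,4), (19,G1,7), (19,G3,7), (19,G4,7), (21,G2,9), (22,G1,10), (25,G1,12), (25,G2,12), (25,G3,12), (26,G2,14)
Step 2: Sum ranks within each group.
R_1 = 29 (n_1 = 3)
R_2 = 39 (n_2 = 4)
R_3 = 23 (n_3 = 3)
R_4 = 14 (n_4 = 4)
Step 3: H = 12/(N(N+1)) * sum(R_i^2/n_i) - 3(N+1)
     = 12/(14*15) * (29^2/3 + 39^2/4 + 23^2/3 + 14^2/4) - 3*15
     = 0.057143 * 885.917 - 45
     = 5.623810.
Step 4: Ties present; correction factor C = 1 - 72/(14^3 - 14) = 0.973626. Corrected H = 5.623810 / 0.973626 = 5.776147.
Step 5: Under H0, H ~ chi^2(3); p-value = 0.123024.
Step 6: alpha = 0.05. fail to reject H0.

H = 5.7761, df = 3, p = 0.123024, fail to reject H0.


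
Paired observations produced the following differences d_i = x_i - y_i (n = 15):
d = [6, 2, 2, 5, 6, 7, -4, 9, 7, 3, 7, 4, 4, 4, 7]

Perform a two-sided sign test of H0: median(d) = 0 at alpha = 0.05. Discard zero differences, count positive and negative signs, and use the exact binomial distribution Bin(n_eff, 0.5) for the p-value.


Step 1: Discard zero differences. Original n = 15; n_eff = number of nonzero differences = 15.
Nonzero differences (with sign): +6, +2, +2, +5, +6, +7, -4, +9, +7, +3, +7, +4, +4, +4, +7
Step 2: Count signs: positive = 14, negative = 1.
Step 3: Under H0: P(positive) = 0.5, so the number of positives S ~ Bin(15, 0.5).
Step 4: Two-sided exact p-value = sum of Bin(15,0.5) probabilities at or below the observed probability = 0.000977.
Step 5: alpha = 0.05. reject H0.

n_eff = 15, pos = 14, neg = 1, p = 0.000977, reject H0.


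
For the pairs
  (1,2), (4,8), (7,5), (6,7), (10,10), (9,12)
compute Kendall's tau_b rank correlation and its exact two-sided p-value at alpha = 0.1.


Step 1: Enumerate the 15 unordered pairs (i,j) with i<j and classify each by sign(x_j-x_i) * sign(y_j-y_i).
  (1,2):dx=+3,dy=+6->C; (1,3):dx=+6,dy=+3->C; (1,4):dx=+5,dy=+5->C; (1,5):dx=+9,dy=+8->C
  (1,6):dx=+8,dy=+10->C; (2,3):dx=+3,dy=-3->D; (2,4):dx=+2,dy=-1->D; (2,5):dx=+6,dy=+2->C
  (2,6):dx=+5,dy=+4->C; (3,4):dx=-1,dy=+2->D; (3,5):dx=+3,dy=+5->C; (3,6):dx=+2,dy=+7->C
  (4,5):dx=+4,dy=+3->C; (4,6):dx=+3,dy=+5->C; (5,6):dx=-1,dy=+2->D
Step 2: C = 11, D = 4, total pairs = 15.
Step 3: tau = (C - D)/(n(n-1)/2) = (11 - 4)/15 = 0.466667.
Step 4: Exact two-sided p-value (enumerate n! = 720 permutations of y under H0): p = 0.272222.
Step 5: alpha = 0.1. fail to reject H0.

tau_b = 0.4667 (C=11, D=4), p = 0.272222, fail to reject H0.


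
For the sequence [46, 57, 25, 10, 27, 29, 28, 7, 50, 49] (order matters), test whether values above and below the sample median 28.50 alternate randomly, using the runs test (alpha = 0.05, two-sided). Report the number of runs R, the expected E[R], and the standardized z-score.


Step 1: Compute median = 28.50; label A = above, B = below.
Labels in order: AABBBABBAA  (n_A = 5, n_B = 5)
Step 2: Count runs R = 5.
Step 3: Under H0 (random ordering), E[R] = 2*n_A*n_B/(n_A+n_B) + 1 = 2*5*5/10 + 1 = 6.0000.
        Var[R] = 2*n_A*n_B*(2*n_A*n_B - n_A - n_B) / ((n_A+n_B)^2 * (n_A+n_B-1)) = 2000/900 = 2.2222.
        SD[R] = 1.4907.
Step 4: Continuity-corrected z = (R + 0.5 - E[R]) / SD[R] = (5 + 0.5 - 6.0000) / 1.4907 = -0.3354.
Step 5: Two-sided p-value via normal approximation = 2*(1 - Phi(|z|)) = 0.737316.
Step 6: alpha = 0.05. fail to reject H0.

R = 5, z = -0.3354, p = 0.737316, fail to reject H0.


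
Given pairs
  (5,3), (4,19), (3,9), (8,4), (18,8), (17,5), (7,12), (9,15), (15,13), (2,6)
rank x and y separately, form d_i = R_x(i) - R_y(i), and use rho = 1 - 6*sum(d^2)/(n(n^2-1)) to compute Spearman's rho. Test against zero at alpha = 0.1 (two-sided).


Step 1: Rank x and y separately (midranks; no ties here).
rank(x): 5->4, 4->3, 3->2, 8->6, 18->10, 17->9, 7->5, 9->7, 15->8, 2->1
rank(y): 3->1, 19->10, 9->6, 4->2, 8->5, 5->3, 12->7, 15->9, 13->8, 6->4
Step 2: d_i = R_x(i) - R_y(i); compute d_i^2.
  (4-1)^2=9, (3-10)^2=49, (2-6)^2=16, (6-2)^2=16, (10-5)^2=25, (9-3)^2=36, (5-7)^2=4, (7-9)^2=4, (8-8)^2=0, (1-4)^2=9
sum(d^2) = 168.
Step 3: rho = 1 - 6*168 / (10*(10^2 - 1)) = 1 - 1008/990 = -0.018182.
Step 4: Under H0, t = rho * sqrt((n-2)/(1-rho^2)) = -0.0514 ~ t(8).
Step 5: Two-sided p-value from the t-distribution with 8 df = 0.960240.
Step 6: alpha = 0.1. fail to reject H0.

rho = -0.0182, p = 0.960240, fail to reject H0 at alpha = 0.1.


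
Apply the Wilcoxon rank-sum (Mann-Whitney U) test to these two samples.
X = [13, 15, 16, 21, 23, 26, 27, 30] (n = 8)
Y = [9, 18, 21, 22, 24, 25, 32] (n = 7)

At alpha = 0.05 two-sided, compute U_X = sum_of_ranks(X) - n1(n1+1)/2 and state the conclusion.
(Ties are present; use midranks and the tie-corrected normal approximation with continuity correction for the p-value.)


Step 1: Combine and sort all 15 observations; assign midranks.
sorted (value, group): (9,Y), (13,X), (15,X), (16,X), (18,Y), (21,X), (21,Y), (22,Y), (23,X), (24,Y), (25,Y), (26,X), (27,X), (30,X), (32,Y)
ranks: 9->1, 13->2, 15->3, 16->4, 18->5, 21->6.5, 21->6.5, 22->8, 23->9, 24->10, 25->11, 26->12, 27->13, 30->14, 32->15
Step 2: Rank sum for X: R1 = 2 + 3 + 4 + 6.5 + 9 + 12 + 13 + 14 = 63.5.
Step 3: U_X = R1 - n1(n1+1)/2 = 63.5 - 8*9/2 = 63.5 - 36 = 27.5.
       U_Y = n1*n2 - U_X = 56 - 27.5 = 28.5.
Step 4: Ties are present, so use the tie-corrected normal approximation (with continuity correction) for the p-value.
Step 5: p-value = 1.000000; compare to alpha = 0.05. fail to reject H0.

U_X = 27.5, p = 1.000000, fail to reject H0 at alpha = 0.05.


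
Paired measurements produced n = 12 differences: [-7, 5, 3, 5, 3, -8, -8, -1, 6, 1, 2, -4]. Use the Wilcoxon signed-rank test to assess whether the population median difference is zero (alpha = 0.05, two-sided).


Step 1: Drop any zero differences (none here) and take |d_i|.
|d| = [7, 5, 3, 5, 3, 8, 8, 1, 6, 1, 2, 4]
Step 2: Midrank |d_i| (ties get averaged ranks).
ranks: |7|->10, |5|->7.5, |3|->4.5, |5|->7.5, |3|->4.5, |8|->11.5, |8|->11.5, |1|->1.5, |6|->9, |1|->1.5, |2|->3, |4|->6
Step 3: Attach original signs; sum ranks with positive sign and with negative sign.
W+ = 7.5 + 4.5 + 7.5 + 4.5 + 9 + 1.5 + 3 = 37.5
W- = 10 + 11.5 + 11.5 + 1.5 + 6 = 40.5
(Check: W+ + W- = 78 should equal n(n+1)/2 = 78.)
Step 4: Test statistic W = min(W+, W-) = 37.5.
Step 5: Ties in |d|, so use the tie-corrected normal approximation.
        E[W] = n(n+1)/4 = 12*13/4 = 39.
        Tie groups: |d|=1 (t=2), |d|=3 (t=2), |d|=5 (t=2), |d|=8 (t=2); sum(t^3 - t) = 24.
        Var[W] = n(n+1)(2n+1)/24 - sum(t^3-t)/48 = 3900/24 - 24/48 = 162.
        z = (W - E[W]) / sqrt(Var[W]) = (37.5 - 39) / 12.7279 = -0.1179.
        Two-sided p = 2*Phi(z) = 0.906186.
Step 6: alpha = 0.05. fail to reject H0.

W+ = 37.5, W- = 40.5, W = min = 37.5, p = 0.906186, fail to reject H0.


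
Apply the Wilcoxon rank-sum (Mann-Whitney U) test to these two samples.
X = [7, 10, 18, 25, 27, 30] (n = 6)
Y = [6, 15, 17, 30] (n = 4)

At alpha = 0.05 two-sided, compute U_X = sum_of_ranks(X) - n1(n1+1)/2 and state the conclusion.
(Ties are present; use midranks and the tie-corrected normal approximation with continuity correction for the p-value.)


Step 1: Combine and sort all 10 observations; assign midranks.
sorted (value, group): (6,Y), (7,X), (10,X), (15,Y), (17,Y), (18,X), (25,X), (27,X), (30,X), (30,Y)
ranks: 6->1, 7->2, 10->3, 15->4, 17->5, 18->6, 25->7, 27->8, 30->9.5, 30->9.5
Step 2: Rank sum for X: R1 = 2 + 3 + 6 + 7 + 8 + 9.5 = 35.5.
Step 3: U_X = R1 - n1(n1+1)/2 = 35.5 - 6*7/2 = 35.5 - 21 = 14.5.
       U_Y = n1*n2 - U_X = 24 - 14.5 = 9.5.
Step 4: Ties are present, so use the tie-corrected normal approximation (with continuity correction) for the p-value.
Step 5: p-value = 0.668870; compare to alpha = 0.05. fail to reject H0.

U_X = 14.5, p = 0.668870, fail to reject H0 at alpha = 0.05.


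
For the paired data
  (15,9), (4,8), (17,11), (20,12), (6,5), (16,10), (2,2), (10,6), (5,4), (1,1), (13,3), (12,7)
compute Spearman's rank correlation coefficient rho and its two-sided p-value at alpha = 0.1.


Step 1: Rank x and y separately (midranks; no ties here).
rank(x): 15->9, 4->3, 17->11, 20->12, 6->5, 16->10, 2->2, 10->6, 5->4, 1->1, 13->8, 12->7
rank(y): 9->9, 8->8, 11->11, 12->12, 5->5, 10->10, 2->2, 6->6, 4->4, 1->1, 3->3, 7->7
Step 2: d_i = R_x(i) - R_y(i); compute d_i^2.
  (9-9)^2=0, (3-8)^2=25, (11-11)^2=0, (12-12)^2=0, (5-5)^2=0, (10-10)^2=0, (2-2)^2=0, (6-6)^2=0, (4-4)^2=0, (1-1)^2=0, (8-3)^2=25, (7-7)^2=0
sum(d^2) = 50.
Step 3: rho = 1 - 6*50 / (12*(12^2 - 1)) = 1 - 300/1716 = 0.825175.
Step 4: Under H0, t = rho * sqrt((n-2)/(1-rho^2)) = 4.6195 ~ t(10).
Step 5: Two-sided p-value from the t-distribution with 10 df = 0.000951.
Step 6: alpha = 0.1. reject H0.

rho = 0.8252, p = 0.000951, reject H0 at alpha = 0.1.


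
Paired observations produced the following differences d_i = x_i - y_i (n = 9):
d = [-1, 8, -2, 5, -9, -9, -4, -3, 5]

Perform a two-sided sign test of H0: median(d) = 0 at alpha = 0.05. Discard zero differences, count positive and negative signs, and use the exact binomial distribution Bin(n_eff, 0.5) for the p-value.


Step 1: Discard zero differences. Original n = 9; n_eff = number of nonzero differences = 9.
Nonzero differences (with sign): -1, +8, -2, +5, -9, -9, -4, -3, +5
Step 2: Count signs: positive = 3, negative = 6.
Step 3: Under H0: P(positive) = 0.5, so the number of positives S ~ Bin(9, 0.5).
Step 4: Two-sided exact p-value = sum of Bin(9,0.5) probabilities at or below the observed probability = 0.507812.
Step 5: alpha = 0.05. fail to reject H0.

n_eff = 9, pos = 3, neg = 6, p = 0.507812, fail to reject H0.


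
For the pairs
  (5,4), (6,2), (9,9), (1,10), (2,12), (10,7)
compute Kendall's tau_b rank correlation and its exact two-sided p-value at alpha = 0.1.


Step 1: Enumerate the 15 unordered pairs (i,j) with i<j and classify each by sign(x_j-x_i) * sign(y_j-y_i).
  (1,2):dx=+1,dy=-2->D; (1,3):dx=+4,dy=+5->C; (1,4):dx=-4,dy=+6->D; (1,5):dx=-3,dy=+8->D
  (1,6):dx=+5,dy=+3->C; (2,3):dx=+3,dy=+7->C; (2,4):dx=-5,dy=+8->D; (2,5):dx=-4,dy=+10->D
  (2,6):dx=+4,dy=+5->C; (3,4):dx=-8,dy=+1->D; (3,5):dx=-7,dy=+3->D; (3,6):dx=+1,dy=-2->D
  (4,5):dx=+1,dy=+2->C; (4,6):dx=+9,dy=-3->D; (5,6):dx=+8,dy=-5->D
Step 2: C = 5, D = 10, total pairs = 15.
Step 3: tau = (C - D)/(n(n-1)/2) = (5 - 10)/15 = -0.333333.
Step 4: Exact two-sided p-value (enumerate n! = 720 permutations of y under H0): p = 0.469444.
Step 5: alpha = 0.1. fail to reject H0.

tau_b = -0.3333 (C=5, D=10), p = 0.469444, fail to reject H0.


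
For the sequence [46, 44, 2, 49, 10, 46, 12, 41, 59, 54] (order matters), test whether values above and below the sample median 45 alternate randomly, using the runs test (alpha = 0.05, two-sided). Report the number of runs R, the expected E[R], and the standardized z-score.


Step 1: Compute median = 45; label A = above, B = below.
Labels in order: ABBABABBAA  (n_A = 5, n_B = 5)
Step 2: Count runs R = 7.
Step 3: Under H0 (random ordering), E[R] = 2*n_A*n_B/(n_A+n_B) + 1 = 2*5*5/10 + 1 = 6.0000.
        Var[R] = 2*n_A*n_B*(2*n_A*n_B - n_A - n_B) / ((n_A+n_B)^2 * (n_A+n_B-1)) = 2000/900 = 2.2222.
        SD[R] = 1.4907.
Step 4: Continuity-corrected z = (R - 0.5 - E[R]) / SD[R] = (7 - 0.5 - 6.0000) / 1.4907 = 0.3354.
Step 5: Two-sided p-value via normal approximation = 2*(1 - Phi(|z|)) = 0.737316.
Step 6: alpha = 0.05. fail to reject H0.

R = 7, z = 0.3354, p = 0.737316, fail to reject H0.


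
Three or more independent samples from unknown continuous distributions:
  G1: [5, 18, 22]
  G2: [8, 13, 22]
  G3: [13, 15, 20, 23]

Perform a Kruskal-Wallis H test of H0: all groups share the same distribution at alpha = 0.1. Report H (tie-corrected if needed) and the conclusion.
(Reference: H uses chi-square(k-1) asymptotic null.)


Step 1: Combine all N = 10 observations and assign midranks.
sorted (value, group, rank): (5,G1,1), (8,G2,2), (13,G2,3.5), (13,G3,3.5), (15,G3,5), (18,G1,6), (20,G3,7), (22,G1,8.5), (22,G2,8.5), (23,G3,10)
Step 2: Sum ranks within each group.
R_1 = 15.5 (n_1 = 3)
R_2 = 14 (n_2 = 3)
R_3 = 25.5 (n_3 = 4)
Step 3: H = 12/(N(N+1)) * sum(R_i^2/n_i) - 3(N+1)
     = 12/(10*11) * (15.5^2/3 + 14^2/3 + 25.5^2/4) - 3*11
     = 0.109091 * 307.979 - 33
     = 0.597727.
Step 4: Ties present; correction factor C = 1 - 12/(10^3 - 10) = 0.987879. Corrected H = 0.597727 / 0.987879 = 0.605061.
Step 5: Under H0, H ~ chi^2(2); p-value = 0.738946.
Step 6: alpha = 0.1. fail to reject H0.

H = 0.6051, df = 2, p = 0.738946, fail to reject H0.


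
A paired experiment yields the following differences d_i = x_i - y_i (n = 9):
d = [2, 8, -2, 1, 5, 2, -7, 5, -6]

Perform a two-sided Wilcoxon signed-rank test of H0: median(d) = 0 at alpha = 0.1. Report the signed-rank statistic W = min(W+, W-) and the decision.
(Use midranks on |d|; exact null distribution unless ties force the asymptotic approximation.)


Step 1: Drop any zero differences (none here) and take |d_i|.
|d| = [2, 8, 2, 1, 5, 2, 7, 5, 6]
Step 2: Midrank |d_i| (ties get averaged ranks).
ranks: |2|->3, |8|->9, |2|->3, |1|->1, |5|->5.5, |2|->3, |7|->8, |5|->5.5, |6|->7
Step 3: Attach original signs; sum ranks with positive sign and with negative sign.
W+ = 3 + 9 + 1 + 5.5 + 3 + 5.5 = 27
W- = 3 + 8 + 7 = 18
(Check: W+ + W- = 45 should equal n(n+1)/2 = 45.)
Step 4: Test statistic W = min(W+, W-) = 18.
Step 5: Ties in |d|, so use the tie-corrected normal approximation.
        E[W] = n(n+1)/4 = 9*10/4 = 22.5.
        Tie groups: |d|=2 (t=3), |d|=5 (t=2); sum(t^3 - t) = 30.
        Var[W] = n(n+1)(2n+1)/24 - sum(t^3-t)/48 = 1710/24 - 30/48 = 70.625.
        z = (W - E[W]) / sqrt(Var[W]) = (18 - 22.5) / 8.4039 = -0.5355.
        Two-sided p = 2*Phi(z) = 0.592326.
Step 6: alpha = 0.1. fail to reject H0.

W+ = 27, W- = 18, W = min = 18, p = 0.592326, fail to reject H0.


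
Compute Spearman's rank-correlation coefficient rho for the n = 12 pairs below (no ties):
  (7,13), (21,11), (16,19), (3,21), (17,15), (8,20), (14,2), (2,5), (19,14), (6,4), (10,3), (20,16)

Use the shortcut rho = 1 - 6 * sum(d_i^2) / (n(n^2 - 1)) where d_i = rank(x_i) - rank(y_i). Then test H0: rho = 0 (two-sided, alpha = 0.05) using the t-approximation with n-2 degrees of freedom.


Step 1: Rank x and y separately (midranks; no ties here).
rank(x): 7->4, 21->12, 16->8, 3->2, 17->9, 8->5, 14->7, 2->1, 19->10, 6->3, 10->6, 20->11
rank(y): 13->6, 11->5, 19->10, 21->12, 15->8, 20->11, 2->1, 5->4, 14->7, 4->3, 3->2, 16->9
Step 2: d_i = R_x(i) - R_y(i); compute d_i^2.
  (4-6)^2=4, (12-5)^2=49, (8-10)^2=4, (2-12)^2=100, (9-8)^2=1, (5-11)^2=36, (7-1)^2=36, (1-4)^2=9, (10-7)^2=9, (3-3)^2=0, (6-2)^2=16, (11-9)^2=4
sum(d^2) = 268.
Step 3: rho = 1 - 6*268 / (12*(12^2 - 1)) = 1 - 1608/1716 = 0.062937.
Step 4: Under H0, t = rho * sqrt((n-2)/(1-rho^2)) = 0.1994 ~ t(10).
Step 5: Two-sided p-value from the t-distribution with 10 df = 0.845931.
Step 6: alpha = 0.05. fail to reject H0.

rho = 0.0629, p = 0.845931, fail to reject H0 at alpha = 0.05.


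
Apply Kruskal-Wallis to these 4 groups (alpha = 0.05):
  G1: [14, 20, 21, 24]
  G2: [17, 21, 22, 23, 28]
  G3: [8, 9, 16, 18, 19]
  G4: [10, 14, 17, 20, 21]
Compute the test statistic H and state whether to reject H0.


Step 1: Combine all N = 19 observations and assign midranks.
sorted (value, group, rank): (8,G3,1), (9,G3,2), (10,G4,3), (14,G1,4.5), (14,G4,4.5), (16,G3,6), (17,G2,7.5), (17,G4,7.5), (18,G3,9), (19,G3,10), (20,G1,11.5), (20,G4,11.5), (21,G1,14), (21,G2,14), (21,G4,14), (22,G2,16), (23,G2,17), (24,G1,18), (28,G2,19)
Step 2: Sum ranks within each group.
R_1 = 48 (n_1 = 4)
R_2 = 73.5 (n_2 = 5)
R_3 = 28 (n_3 = 5)
R_4 = 40.5 (n_4 = 5)
Step 3: H = 12/(N(N+1)) * sum(R_i^2/n_i) - 3(N+1)
     = 12/(19*20) * (48^2/4 + 73.5^2/5 + 28^2/5 + 40.5^2/5) - 3*20
     = 0.031579 * 2141.3 - 60
     = 7.620000.
Step 4: Ties present; correction factor C = 1 - 42/(19^3 - 19) = 0.993860. Corrected H = 7.620000 / 0.993860 = 7.667079.
Step 5: Under H0, H ~ chi^2(3); p-value = 0.053417.
Step 6: alpha = 0.05. fail to reject H0.

H = 7.6671, df = 3, p = 0.053417, fail to reject H0.


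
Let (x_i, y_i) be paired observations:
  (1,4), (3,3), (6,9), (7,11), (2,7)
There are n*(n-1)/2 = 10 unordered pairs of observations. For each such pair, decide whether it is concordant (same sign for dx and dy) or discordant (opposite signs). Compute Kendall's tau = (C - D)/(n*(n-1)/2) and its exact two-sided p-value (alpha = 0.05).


Step 1: Enumerate the 10 unordered pairs (i,j) with i<j and classify each by sign(x_j-x_i) * sign(y_j-y_i).
  (1,2):dx=+2,dy=-1->D; (1,3):dx=+5,dy=+5->C; (1,4):dx=+6,dy=+7->C; (1,5):dx=+1,dy=+3->C
  (2,3):dx=+3,dy=+6->C; (2,4):dx=+4,dy=+8->C; (2,5):dx=-1,dy=+4->D; (3,4):dx=+1,dy=+2->C
  (3,5):dx=-4,dy=-2->C; (4,5):dx=-5,dy=-4->C
Step 2: C = 8, D = 2, total pairs = 10.
Step 3: tau = (C - D)/(n(n-1)/2) = (8 - 2)/10 = 0.600000.
Step 4: Exact two-sided p-value (enumerate n! = 120 permutations of y under H0): p = 0.233333.
Step 5: alpha = 0.05. fail to reject H0.

tau_b = 0.6000 (C=8, D=2), p = 0.233333, fail to reject H0.


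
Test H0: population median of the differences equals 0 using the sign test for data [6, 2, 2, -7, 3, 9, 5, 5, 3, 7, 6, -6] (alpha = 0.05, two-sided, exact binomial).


Step 1: Discard zero differences. Original n = 12; n_eff = number of nonzero differences = 12.
Nonzero differences (with sign): +6, +2, +2, -7, +3, +9, +5, +5, +3, +7, +6, -6
Step 2: Count signs: positive = 10, negative = 2.
Step 3: Under H0: P(positive) = 0.5, so the number of positives S ~ Bin(12, 0.5).
Step 4: Two-sided exact p-value = sum of Bin(12,0.5) probabilities at or below the observed probability = 0.038574.
Step 5: alpha = 0.05. reject H0.

n_eff = 12, pos = 10, neg = 2, p = 0.038574, reject H0.


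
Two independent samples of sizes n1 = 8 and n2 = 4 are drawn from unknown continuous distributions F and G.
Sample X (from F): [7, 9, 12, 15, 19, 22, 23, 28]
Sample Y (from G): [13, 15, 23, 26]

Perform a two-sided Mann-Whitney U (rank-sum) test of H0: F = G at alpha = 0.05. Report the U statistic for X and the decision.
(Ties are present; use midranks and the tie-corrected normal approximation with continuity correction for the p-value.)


Step 1: Combine and sort all 12 observations; assign midranks.
sorted (value, group): (7,X), (9,X), (12,X), (13,Y), (15,X), (15,Y), (19,X), (22,X), (23,X), (23,Y), (26,Y), (28,X)
ranks: 7->1, 9->2, 12->3, 13->4, 15->5.5, 15->5.5, 19->7, 22->8, 23->9.5, 23->9.5, 26->11, 28->12
Step 2: Rank sum for X: R1 = 1 + 2 + 3 + 5.5 + 7 + 8 + 9.5 + 12 = 48.
Step 3: U_X = R1 - n1(n1+1)/2 = 48 - 8*9/2 = 48 - 36 = 12.
       U_Y = n1*n2 - U_X = 32 - 12 = 20.
Step 4: Ties are present, so use the tie-corrected normal approximation (with continuity correction) for the p-value.
Step 5: p-value = 0.550818; compare to alpha = 0.05. fail to reject H0.

U_X = 12, p = 0.550818, fail to reject H0 at alpha = 0.05.


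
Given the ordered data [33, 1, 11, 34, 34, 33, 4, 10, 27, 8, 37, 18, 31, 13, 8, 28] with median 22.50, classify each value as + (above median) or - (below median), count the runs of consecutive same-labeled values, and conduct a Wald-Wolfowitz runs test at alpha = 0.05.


Step 1: Compute median = 22.50; label A = above, B = below.
Labels in order: ABBAAABBABABABBA  (n_A = 8, n_B = 8)
Step 2: Count runs R = 11.
Step 3: Under H0 (random ordering), E[R] = 2*n_A*n_B/(n_A+n_B) + 1 = 2*8*8/16 + 1 = 9.0000.
        Var[R] = 2*n_A*n_B*(2*n_A*n_B - n_A - n_B) / ((n_A+n_B)^2 * (n_A+n_B-1)) = 14336/3840 = 3.7333.
        SD[R] = 1.9322.
Step 4: Continuity-corrected z = (R - 0.5 - E[R]) / SD[R] = (11 - 0.5 - 9.0000) / 1.9322 = 0.7763.
Step 5: Two-sided p-value via normal approximation = 2*(1 - Phi(|z|)) = 0.437558.
Step 6: alpha = 0.05. fail to reject H0.

R = 11, z = 0.7763, p = 0.437558, fail to reject H0.


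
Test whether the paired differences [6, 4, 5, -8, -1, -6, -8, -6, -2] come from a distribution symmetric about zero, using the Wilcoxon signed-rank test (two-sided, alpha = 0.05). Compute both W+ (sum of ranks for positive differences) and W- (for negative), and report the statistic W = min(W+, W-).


Step 1: Drop any zero differences (none here) and take |d_i|.
|d| = [6, 4, 5, 8, 1, 6, 8, 6, 2]
Step 2: Midrank |d_i| (ties get averaged ranks).
ranks: |6|->6, |4|->3, |5|->4, |8|->8.5, |1|->1, |6|->6, |8|->8.5, |6|->6, |2|->2
Step 3: Attach original signs; sum ranks with positive sign and with negative sign.
W+ = 6 + 3 + 4 = 13
W- = 8.5 + 1 + 6 + 8.5 + 6 + 2 = 32
(Check: W+ + W- = 45 should equal n(n+1)/2 = 45.)
Step 4: Test statistic W = min(W+, W-) = 13.
Step 5: Ties in |d|, so use the tie-corrected normal approximation.
        E[W] = n(n+1)/4 = 9*10/4 = 22.5.
        Tie groups: |d|=6 (t=3), |d|=8 (t=2); sum(t^3 - t) = 30.
        Var[W] = n(n+1)(2n+1)/24 - sum(t^3-t)/48 = 1710/24 - 30/48 = 70.625.
        z = (W - E[W]) / sqrt(Var[W]) = (13 - 22.5) / 8.4039 = -1.1304.
        Two-sided p = 2*Phi(z) = 0.258294.
Step 6: alpha = 0.05. fail to reject H0.

W+ = 13, W- = 32, W = min = 13, p = 0.258294, fail to reject H0.


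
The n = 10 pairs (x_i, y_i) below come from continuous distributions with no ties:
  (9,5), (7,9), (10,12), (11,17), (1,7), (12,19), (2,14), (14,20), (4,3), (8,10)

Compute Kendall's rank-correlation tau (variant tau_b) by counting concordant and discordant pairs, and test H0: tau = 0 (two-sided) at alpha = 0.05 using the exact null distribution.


Step 1: Enumerate the 45 unordered pairs (i,j) with i<j and classify each by sign(x_j-x_i) * sign(y_j-y_i).
  (1,2):dx=-2,dy=+4->D; (1,3):dx=+1,dy=+7->C; (1,4):dx=+2,dy=+12->C; (1,5):dx=-8,dy=+2->D
  (1,6):dx=+3,dy=+14->C; (1,7):dx=-7,dy=+9->D; (1,8):dx=+5,dy=+15->C; (1,9):dx=-5,dy=-2->C
  (1,10):dx=-1,dy=+5->D; (2,3):dx=+3,dy=+3->C; (2,4):dx=+4,dy=+8->C; (2,5):dx=-6,dy=-2->C
  (2,6):dx=+5,dy=+10->C; (2,7):dx=-5,dy=+5->D; (2,8):dx=+7,dy=+11->C; (2,9):dx=-3,dy=-6->C
  (2,10):dx=+1,dy=+1->C; (3,4):dx=+1,dy=+5->C; (3,5):dx=-9,dy=-5->C; (3,6):dx=+2,dy=+7->C
  (3,7):dx=-8,dy=+2->D; (3,8):dx=+4,dy=+8->C; (3,9):dx=-6,dy=-9->C; (3,10):dx=-2,dy=-2->C
  (4,5):dx=-10,dy=-10->C; (4,6):dx=+1,dy=+2->C; (4,7):dx=-9,dy=-3->C; (4,8):dx=+3,dy=+3->C
  (4,9):dx=-7,dy=-14->C; (4,10):dx=-3,dy=-7->C; (5,6):dx=+11,dy=+12->C; (5,7):dx=+1,dy=+7->C
  (5,8):dx=+13,dy=+13->C; (5,9):dx=+3,dy=-4->D; (5,10):dx=+7,dy=+3->C; (6,7):dx=-10,dy=-5->C
  (6,8):dx=+2,dy=+1->C; (6,9):dx=-8,dy=-16->C; (6,10):dx=-4,dy=-9->C; (7,8):dx=+12,dy=+6->C
  (7,9):dx=+2,dy=-11->D; (7,10):dx=+6,dy=-4->D; (8,9):dx=-10,dy=-17->C; (8,10):dx=-6,dy=-10->C
  (9,10):dx=+4,dy=+7->C
Step 2: C = 36, D = 9, total pairs = 45.
Step 3: tau = (C - D)/(n(n-1)/2) = (36 - 9)/45 = 0.600000.
Step 4: Exact two-sided p-value (enumerate n! = 3628800 permutations of y under H0): p = 0.016666.
Step 5: alpha = 0.05. reject H0.

tau_b = 0.6000 (C=36, D=9), p = 0.016666, reject H0.


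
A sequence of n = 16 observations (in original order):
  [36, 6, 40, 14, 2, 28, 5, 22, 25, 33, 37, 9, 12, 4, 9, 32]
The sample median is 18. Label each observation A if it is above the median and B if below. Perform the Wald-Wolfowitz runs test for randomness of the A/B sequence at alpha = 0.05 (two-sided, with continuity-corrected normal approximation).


Step 1: Compute median = 18; label A = above, B = below.
Labels in order: ABABBABAAAABBBBA  (n_A = 8, n_B = 8)
Step 2: Count runs R = 9.
Step 3: Under H0 (random ordering), E[R] = 2*n_A*n_B/(n_A+n_B) + 1 = 2*8*8/16 + 1 = 9.0000.
        Var[R] = 2*n_A*n_B*(2*n_A*n_B - n_A - n_B) / ((n_A+n_B)^2 * (n_A+n_B-1)) = 14336/3840 = 3.7333.
        SD[R] = 1.9322.
Step 4: R = E[R], so z = 0 with no continuity correction.
Step 5: Two-sided p-value via normal approximation = 2*(1 - Phi(|z|)) = 1.000000.
Step 6: alpha = 0.05. fail to reject H0.

R = 9, z = 0.0000, p = 1.000000, fail to reject H0.


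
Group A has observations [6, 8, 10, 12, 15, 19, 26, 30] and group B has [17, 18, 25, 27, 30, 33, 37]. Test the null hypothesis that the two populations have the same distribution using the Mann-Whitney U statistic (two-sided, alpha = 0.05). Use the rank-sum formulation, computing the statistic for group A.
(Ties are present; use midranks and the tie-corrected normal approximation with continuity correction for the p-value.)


Step 1: Combine and sort all 15 observations; assign midranks.
sorted (value, group): (6,X), (8,X), (10,X), (12,X), (15,X), (17,Y), (18,Y), (19,X), (25,Y), (26,X), (27,Y), (30,X), (30,Y), (33,Y), (37,Y)
ranks: 6->1, 8->2, 10->3, 12->4, 15->5, 17->6, 18->7, 19->8, 25->9, 26->10, 27->11, 30->12.5, 30->12.5, 33->14, 37->15
Step 2: Rank sum for X: R1 = 1 + 2 + 3 + 4 + 5 + 8 + 10 + 12.5 = 45.5.
Step 3: U_X = R1 - n1(n1+1)/2 = 45.5 - 8*9/2 = 45.5 - 36 = 9.5.
       U_Y = n1*n2 - U_X = 56 - 9.5 = 46.5.
Step 4: Ties are present, so use the tie-corrected normal approximation (with continuity correction) for the p-value.
Step 5: p-value = 0.037073; compare to alpha = 0.05. reject H0.

U_X = 9.5, p = 0.037073, reject H0 at alpha = 0.05.


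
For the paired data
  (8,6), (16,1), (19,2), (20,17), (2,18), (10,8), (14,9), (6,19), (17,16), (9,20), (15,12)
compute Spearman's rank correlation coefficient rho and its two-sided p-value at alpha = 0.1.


Step 1: Rank x and y separately (midranks; no ties here).
rank(x): 8->3, 16->8, 19->10, 20->11, 2->1, 10->5, 14->6, 6->2, 17->9, 9->4, 15->7
rank(y): 6->3, 1->1, 2->2, 17->8, 18->9, 8->4, 9->5, 19->10, 16->7, 20->11, 12->6
Step 2: d_i = R_x(i) - R_y(i); compute d_i^2.
  (3-3)^2=0, (8-1)^2=49, (10-2)^2=64, (11-8)^2=9, (1-9)^2=64, (5-4)^2=1, (6-5)^2=1, (2-10)^2=64, (9-7)^2=4, (4-11)^2=49, (7-6)^2=1
sum(d^2) = 306.
Step 3: rho = 1 - 6*306 / (11*(11^2 - 1)) = 1 - 1836/1320 = -0.390909.
Step 4: Under H0, t = rho * sqrt((n-2)/(1-rho^2)) = -1.2741 ~ t(9).
Step 5: Two-sided p-value from the t-distribution with 9 df = 0.234540.
Step 6: alpha = 0.1. fail to reject H0.

rho = -0.3909, p = 0.234540, fail to reject H0 at alpha = 0.1.


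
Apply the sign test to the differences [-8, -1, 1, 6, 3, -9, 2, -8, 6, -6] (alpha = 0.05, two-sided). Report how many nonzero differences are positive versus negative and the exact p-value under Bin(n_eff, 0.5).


Step 1: Discard zero differences. Original n = 10; n_eff = number of nonzero differences = 10.
Nonzero differences (with sign): -8, -1, +1, +6, +3, -9, +2, -8, +6, -6
Step 2: Count signs: positive = 5, negative = 5.
Step 3: Under H0: P(positive) = 0.5, so the number of positives S ~ Bin(10, 0.5).
Step 4: Two-sided exact p-value = sum of Bin(10,0.5) probabilities at or below the observed probability = 1.000000.
Step 5: alpha = 0.05. fail to reject H0.

n_eff = 10, pos = 5, neg = 5, p = 1.000000, fail to reject H0.


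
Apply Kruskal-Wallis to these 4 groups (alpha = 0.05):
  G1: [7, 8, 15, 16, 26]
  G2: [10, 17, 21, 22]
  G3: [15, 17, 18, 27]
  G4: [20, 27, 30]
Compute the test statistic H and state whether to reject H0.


Step 1: Combine all N = 16 observations and assign midranks.
sorted (value, group, rank): (7,G1,1), (8,G1,2), (10,G2,3), (15,G1,4.5), (15,G3,4.5), (16,G1,6), (17,G2,7.5), (17,G3,7.5), (18,G3,9), (20,G4,10), (21,G2,11), (22,G2,12), (26,G1,13), (27,G3,14.5), (27,G4,14.5), (30,G4,16)
Step 2: Sum ranks within each group.
R_1 = 26.5 (n_1 = 5)
R_2 = 33.5 (n_2 = 4)
R_3 = 35.5 (n_3 = 4)
R_4 = 40.5 (n_4 = 3)
Step 3: H = 12/(N(N+1)) * sum(R_i^2/n_i) - 3(N+1)
     = 12/(16*17) * (26.5^2/5 + 33.5^2/4 + 35.5^2/4 + 40.5^2/3) - 3*17
     = 0.044118 * 1282.83 - 51
     = 5.595221.
Step 4: Ties present; correction factor C = 1 - 18/(16^3 - 16) = 0.995588. Corrected H = 5.595221 / 0.995588 = 5.620015.
Step 5: Under H0, H ~ chi^2(3); p-value = 0.131634.
Step 6: alpha = 0.05. fail to reject H0.

H = 5.6200, df = 3, p = 0.131634, fail to reject H0.


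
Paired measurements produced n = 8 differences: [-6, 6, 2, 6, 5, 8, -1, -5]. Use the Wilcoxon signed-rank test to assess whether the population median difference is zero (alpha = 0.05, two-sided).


Step 1: Drop any zero differences (none here) and take |d_i|.
|d| = [6, 6, 2, 6, 5, 8, 1, 5]
Step 2: Midrank |d_i| (ties get averaged ranks).
ranks: |6|->6, |6|->6, |2|->2, |6|->6, |5|->3.5, |8|->8, |1|->1, |5|->3.5
Step 3: Attach original signs; sum ranks with positive sign and with negative sign.
W+ = 6 + 2 + 6 + 3.5 + 8 = 25.5
W- = 6 + 1 + 3.5 = 10.5
(Check: W+ + W- = 36 should equal n(n+1)/2 = 36.)
Step 4: Test statistic W = min(W+, W-) = 10.5.
Step 5: Ties in |d|, so use the tie-corrected normal approximation.
        E[W] = n(n+1)/4 = 8*9/4 = 18.
        Tie groups: |d|=5 (t=2), |d|=6 (t=3); sum(t^3 - t) = 30.
        Var[W] = n(n+1)(2n+1)/24 - sum(t^3-t)/48 = 1224/24 - 30/48 = 50.375.
        z = (W - E[W]) / sqrt(Var[W]) = (10.5 - 18) / 7.0975 = -1.0567.
        Two-sided p = 2*Phi(z) = 0.290646.
Step 6: alpha = 0.05. fail to reject H0.

W+ = 25.5, W- = 10.5, W = min = 10.5, p = 0.290646, fail to reject H0.


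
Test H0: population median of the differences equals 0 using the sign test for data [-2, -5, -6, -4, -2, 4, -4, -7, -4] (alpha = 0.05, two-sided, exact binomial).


Step 1: Discard zero differences. Original n = 9; n_eff = number of nonzero differences = 9.
Nonzero differences (with sign): -2, -5, -6, -4, -2, +4, -4, -7, -4
Step 2: Count signs: positive = 1, negative = 8.
Step 3: Under H0: P(positive) = 0.5, so the number of positives S ~ Bin(9, 0.5).
Step 4: Two-sided exact p-value = sum of Bin(9,0.5) probabilities at or below the observed probability = 0.039062.
Step 5: alpha = 0.05. reject H0.

n_eff = 9, pos = 1, neg = 8, p = 0.039062, reject H0.


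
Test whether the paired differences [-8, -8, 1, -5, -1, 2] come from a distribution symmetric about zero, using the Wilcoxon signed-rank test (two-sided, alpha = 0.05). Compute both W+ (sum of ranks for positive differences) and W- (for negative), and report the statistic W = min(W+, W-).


Step 1: Drop any zero differences (none here) and take |d_i|.
|d| = [8, 8, 1, 5, 1, 2]
Step 2: Midrank |d_i| (ties get averaged ranks).
ranks: |8|->5.5, |8|->5.5, |1|->1.5, |5|->4, |1|->1.5, |2|->3
Step 3: Attach original signs; sum ranks with positive sign and with negative sign.
W+ = 1.5 + 3 = 4.5
W- = 5.5 + 5.5 + 4 + 1.5 = 16.5
(Check: W+ + W- = 21 should equal n(n+1)/2 = 21.)
Step 4: Test statistic W = min(W+, W-) = 4.5.
Step 5: Ties in |d|, so use the tie-corrected normal approximation.
        E[W] = n(n+1)/4 = 6*7/4 = 10.5.
        Tie groups: |d|=1 (t=2), |d|=8 (t=2); sum(t^3 - t) = 12.
        Var[W] = n(n+1)(2n+1)/24 - sum(t^3-t)/48 = 546/24 - 12/48 = 22.5.
        z = (W - E[W]) / sqrt(Var[W]) = (4.5 - 10.5) / 4.7434 = -1.2649.
        Two-sided p = 2*Phi(z) = 0.205903.
Step 6: alpha = 0.05. fail to reject H0.

W+ = 4.5, W- = 16.5, W = min = 4.5, p = 0.205903, fail to reject H0.


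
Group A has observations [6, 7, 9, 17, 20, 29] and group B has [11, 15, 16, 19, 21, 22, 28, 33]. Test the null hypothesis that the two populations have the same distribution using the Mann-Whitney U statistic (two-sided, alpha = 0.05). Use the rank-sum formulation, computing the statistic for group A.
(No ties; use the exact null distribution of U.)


Step 1: Combine and sort all 14 observations; assign midranks.
sorted (value, group): (6,X), (7,X), (9,X), (11,Y), (15,Y), (16,Y), (17,X), (19,Y), (20,X), (21,Y), (22,Y), (28,Y), (29,X), (33,Y)
ranks: 6->1, 7->2, 9->3, 11->4, 15->5, 16->6, 17->7, 19->8, 20->9, 21->10, 22->11, 28->12, 29->13, 33->14
Step 2: Rank sum for X: R1 = 1 + 2 + 3 + 7 + 9 + 13 = 35.
Step 3: U_X = R1 - n1(n1+1)/2 = 35 - 6*7/2 = 35 - 21 = 14.
       U_Y = n1*n2 - U_X = 48 - 14 = 34.
Step 4: No ties, so the exact null distribution of U (based on enumerating the C(14,6) = 3003 equally likely rank assignments) gives the two-sided p-value.
Step 5: p-value = 0.228438; compare to alpha = 0.05. fail to reject H0.

U_X = 14, p = 0.228438, fail to reject H0 at alpha = 0.05.


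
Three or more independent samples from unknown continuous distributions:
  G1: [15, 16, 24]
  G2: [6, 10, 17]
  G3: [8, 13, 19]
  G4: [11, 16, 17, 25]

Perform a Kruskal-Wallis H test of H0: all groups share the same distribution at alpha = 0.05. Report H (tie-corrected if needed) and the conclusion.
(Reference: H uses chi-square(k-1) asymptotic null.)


Step 1: Combine all N = 13 observations and assign midranks.
sorted (value, group, rank): (6,G2,1), (8,G3,2), (10,G2,3), (11,G4,4), (13,G3,5), (15,G1,6), (16,G1,7.5), (16,G4,7.5), (17,G2,9.5), (17,G4,9.5), (19,G3,11), (24,G1,12), (25,G4,13)
Step 2: Sum ranks within each group.
R_1 = 25.5 (n_1 = 3)
R_2 = 13.5 (n_2 = 3)
R_3 = 18 (n_3 = 3)
R_4 = 34 (n_4 = 4)
Step 3: H = 12/(N(N+1)) * sum(R_i^2/n_i) - 3(N+1)
     = 12/(13*14) * (25.5^2/3 + 13.5^2/3 + 18^2/3 + 34^2/4) - 3*14
     = 0.065934 * 674.5 - 42
     = 2.472527.
Step 4: Ties present; correction factor C = 1 - 12/(13^3 - 13) = 0.994505. Corrected H = 2.472527 / 0.994505 = 2.486188.
Step 5: Under H0, H ~ chi^2(3); p-value = 0.477792.
Step 6: alpha = 0.05. fail to reject H0.

H = 2.4862, df = 3, p = 0.477792, fail to reject H0.
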